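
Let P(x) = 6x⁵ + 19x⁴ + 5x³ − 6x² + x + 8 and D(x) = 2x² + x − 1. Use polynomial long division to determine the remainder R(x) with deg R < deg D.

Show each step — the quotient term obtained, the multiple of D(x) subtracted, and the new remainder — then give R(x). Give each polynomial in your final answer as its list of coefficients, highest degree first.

R = [9]

Step 1: lead(6x⁵ + 19x⁴ + 5x³ − 6x² + x + 8) ÷ lead(D) = 6x⁵ ÷ 2x² = 3x³. Subtract (3x³)·D = 6x⁵ + 3x⁴ − 3x³. Remainder: 16x⁴ + 8x³ − 6x² + x + 8.
Step 2: lead(16x⁴ + 8x³ − 6x² + x + 8) ÷ lead(D) = 16x⁴ ÷ 2x² = 8x². Subtract (8x²)·D = 16x⁴ + 8x³ − 8x². Remainder: 2x² + x + 8.
Step 3: lead(2x² + x + 8) ÷ lead(D) = 2x² ÷ 2x² = 1. Subtract (1)·D = 2x² + x − 1. Remainder: 9.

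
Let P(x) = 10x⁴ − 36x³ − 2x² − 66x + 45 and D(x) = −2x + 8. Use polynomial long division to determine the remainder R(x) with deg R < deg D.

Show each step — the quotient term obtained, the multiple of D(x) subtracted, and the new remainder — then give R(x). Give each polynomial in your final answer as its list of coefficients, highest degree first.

Step 1: lead(10x⁴ − 36x³ − 2x² − 66x + 45) ÷ lead(D) = 10x⁴ ÷ −2x = −5x³. Subtract (−5x³)·D = 10x⁴ − 40x³. Remainder: 4x³ − 2x² − 66x + 45.
Step 2: lead(4x³ − 2x² − 66x + 45) ÷ lead(D) = 4x³ ÷ −2x = −2x². Subtract (−2x²)·D = 4x³ − 16x². Remainder: 14x² − 66x + 45.
Step 3: lead(14x² − 66x + 45) ÷ lead(D) = 14x² ÷ −2x = −7x. Subtract (−7x)·D = 14x² − 56x. Remainder: −10x + 45.
Step 4: lead(−10x + 45) ÷ lead(D) = −10x ÷ −2x = 5. Subtract (5)·D = −10x + 40. Remainder: 5.

R = [5]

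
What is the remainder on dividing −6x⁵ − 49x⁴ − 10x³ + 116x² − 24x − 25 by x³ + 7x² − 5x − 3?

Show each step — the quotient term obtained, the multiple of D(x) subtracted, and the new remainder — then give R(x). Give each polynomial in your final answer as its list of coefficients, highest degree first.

Step 1: lead(−6x⁵ − 49x⁴ − 10x³ + 116x² − 24x − 25) ÷ lead(D) = −6x⁵ ÷ x³ = −6x². Subtract (−6x²)·D = −6x⁵ − 42x⁴ + 30x³ + 18x². Remainder: −7x⁴ − 40x³ + 98x² − 24x − 25.
Step 2: lead(−7x⁴ − 40x³ + 98x² − 24x − 25) ÷ lead(D) = −7x⁴ ÷ x³ = −7x. Subtract (−7x)·D = −7x⁴ − 49x³ + 35x² + 21x. Remainder: 9x³ + 63x² − 45x − 25.
Step 3: lead(9x³ + 63x² − 45x − 25) ÷ lead(D) = 9x³ ÷ x³ = 9. Subtract (9)·D = 9x³ + 63x² − 45x − 27. Remainder: 2.

R = [2]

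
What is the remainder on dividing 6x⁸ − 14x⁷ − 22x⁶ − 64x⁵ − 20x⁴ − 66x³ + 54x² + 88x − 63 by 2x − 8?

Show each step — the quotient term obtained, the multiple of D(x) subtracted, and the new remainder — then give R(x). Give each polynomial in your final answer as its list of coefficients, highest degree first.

Step 1: lead(6x⁸ − 14x⁷ − 22x⁶ − 64x⁵ − 20x⁴ − 66x³ + 54x² + 88x − 63) ÷ lead(D) = 6x⁸ ÷ 2x = 3x⁷. Subtract (3x⁷)·D = 6x⁸ − 24x⁷. Remainder: 10x⁷ − 22x⁶ − 64x⁵ − 20x⁴ − 66x³ + 54x² + 88x − 63.
Step 2: lead(10x⁷ − 22x⁶ − 64x⁵ − 20x⁴ − 66x³ + 54x² + 88x − 63) ÷ lead(D) = 10x⁷ ÷ 2x = 5x⁶. Subtract (5x⁶)·D = 10x⁷ − 40x⁶. Remainder: 18x⁶ − 64x⁵ − 20x⁴ − 66x³ + 54x² + 88x − 63.
Step 3: lead(18x⁶ − 64x⁵ − 20x⁴ − 66x³ + 54x² + 88x − 63) ÷ lead(D) = 18x⁶ ÷ 2x = 9x⁵. Subtract (9x⁵)·D = 18x⁶ − 72x⁵. Remainder: 8x⁵ − 20x⁴ − 66x³ + 54x² + 88x − 63.
Step 4: lead(8x⁵ − 20x⁴ − 66x³ + 54x² + 88x − 63) ÷ lead(D) = 8x⁵ ÷ 2x = 4x⁴. Subtract (4x⁴)·D = 8x⁵ − 32x⁴. Remainder: 12x⁴ − 66x³ + 54x² + 88x − 63.
Step 5: lead(12x⁴ − 66x³ + 54x² + 88x − 63) ÷ lead(D) = 12x⁴ ÷ 2x = 6x³. Subtract (6x³)·D = 12x⁴ − 48x³. Remainder: −18x³ + 54x² + 88x − 63.
Step 6: lead(−18x³ + 54x² + 88x − 63) ÷ lead(D) = −18x³ ÷ 2x = −9x². Subtract (−9x²)·D = −18x³ + 72x². Remainder: −18x² + 88x − 63.
Step 7: lead(−18x² + 88x − 63) ÷ lead(D) = −18x² ÷ 2x = −9x. Subtract (−9x)·D = −18x² + 72x. Remainder: 16x − 63.
Step 8: lead(16x − 63) ÷ lead(D) = 16x ÷ 2x = 8. Subtract (8)·D = 16x − 64. Remainder: 1.

R = [1]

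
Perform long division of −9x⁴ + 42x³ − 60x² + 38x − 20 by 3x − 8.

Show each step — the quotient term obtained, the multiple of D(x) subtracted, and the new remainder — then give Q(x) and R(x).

Q(x) = −3x³ + 6x² − 4x + 2; R(x) = −4

Step 1: lead(−9x⁴ + 42x³ − 60x² + 38x − 20) ÷ lead(D) = −9x⁴ ÷ 3x = −3x³. Subtract (−3x³)·D = −9x⁴ + 24x³. Remainder: 18x³ − 60x² + 38x − 20.
Step 2: lead(18x³ − 60x² + 38x − 20) ÷ lead(D) = 18x³ ÷ 3x = 6x². Subtract (6x²)·D = 18x³ − 48x². Remainder: −12x² + 38x − 20.
Step 3: lead(−12x² + 38x − 20) ÷ lead(D) = −12x² ÷ 3x = −4x. Subtract (−4x)·D = −12x² + 32x. Remainder: 6x − 20.
Step 4: lead(6x − 20) ÷ lead(D) = 6x ÷ 3x = 2. Subtract (2)·D = 6x − 16. Remainder: −4.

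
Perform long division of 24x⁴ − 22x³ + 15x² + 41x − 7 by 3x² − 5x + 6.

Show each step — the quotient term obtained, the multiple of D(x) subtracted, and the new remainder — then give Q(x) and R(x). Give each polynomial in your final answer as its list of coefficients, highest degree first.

Step 1: lead(24x⁴ − 22x³ + 15x² + 41x − 7) ÷ lead(D) = 24x⁴ ÷ 3x² = 8x². Subtract (8x²)·D = 24x⁴ − 40x³ + 48x². Remainder: 18x³ − 33x² + 41x − 7.
Step 2: lead(18x³ − 33x² + 41x − 7) ÷ lead(D) = 18x³ ÷ 3x² = 6x. Subtract (6x)·D = 18x³ − 30x² + 36x. Remainder: −3x² + 5x − 7.
Step 3: lead(−3x² + 5x − 7) ÷ lead(D) = −3x² ÷ 3x² = −1. Subtract (−1)·D = −3x² + 5x − 6. Remainder: −1.

Q = [8, 6, -1]; R = [-1]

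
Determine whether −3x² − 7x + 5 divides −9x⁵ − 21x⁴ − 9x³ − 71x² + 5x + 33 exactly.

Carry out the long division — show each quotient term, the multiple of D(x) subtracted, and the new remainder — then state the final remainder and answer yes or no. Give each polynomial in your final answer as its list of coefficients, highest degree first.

R = [8], so D(x) is not a factor of P(x). no

Step 1: lead(−9x⁵ − 21x⁴ − 9x³ − 71x² + 5x + 33) ÷ lead(D) = −9x⁵ ÷ −3x² = 3x³. Subtract (3x³)·D = −9x⁵ − 21x⁴ + 15x³. Remainder: −24x³ − 71x² + 5x + 33.
Step 2: lead(−24x³ − 71x² + 5x + 33) ÷ lead(D) = −24x³ ÷ −3x² = 8x. Subtract (8x)·D = −24x³ − 56x² + 40x. Remainder: −15x² − 35x + 33.
Step 3: lead(−15x² − 35x + 33) ÷ lead(D) = −15x² ÷ −3x² = 5. Subtract (5)·D = −15x² − 35x + 25. Remainder: 8.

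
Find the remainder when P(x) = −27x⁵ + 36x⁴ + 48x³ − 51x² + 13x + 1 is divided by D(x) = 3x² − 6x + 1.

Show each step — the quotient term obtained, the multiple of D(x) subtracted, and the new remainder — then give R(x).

Step 1: lead(−27x⁵ + 36x⁴ + 48x³ − 51x² + 13x + 1) ÷ lead(D) = −27x⁵ ÷ 3x² = −9x³. Subtract (−9x³)·D = −27x⁵ + 54x⁴ − 9x³. Remainder: −18x⁴ + 57x³ − 51x² + 13x + 1.
Step 2: lead(−18x⁴ + 57x³ − 51x² + 13x + 1) ÷ lead(D) = −18x⁴ ÷ 3x² = −6x². Subtract (−6x²)·D = −18x⁴ + 36x³ − 6x². Remainder: 21x³ − 45x² + 13x + 1.
Step 3: lead(21x³ − 45x² + 13x + 1) ÷ lead(D) = 21x³ ÷ 3x² = 7x. Subtract (7x)·D = 21x³ − 42x² + 7x. Remainder: −3x² + 6x + 1.
Step 4: lead(−3x² + 6x + 1) ÷ lead(D) = −3x² ÷ 3x² = −1. Subtract (−1)·D = −3x² + 6x − 1. Remainder: 2.

R(x) = 2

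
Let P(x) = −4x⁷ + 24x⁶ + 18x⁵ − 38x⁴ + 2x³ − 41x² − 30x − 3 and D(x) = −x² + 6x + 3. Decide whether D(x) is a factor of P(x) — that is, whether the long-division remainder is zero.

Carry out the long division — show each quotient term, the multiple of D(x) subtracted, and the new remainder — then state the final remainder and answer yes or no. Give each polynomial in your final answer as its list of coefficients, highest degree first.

Step 1: lead(−4x⁷ + 24x⁶ + 18x⁵ − 38x⁴ + 2x³ − 41x² − 30x − 3) ÷ lead(D) = −4x⁷ ÷ −x² = 4x⁵. Subtract (4x⁵)·D = −4x⁷ + 24x⁶ + 12x⁵. Remainder: 6x⁵ − 38x⁴ + 2x³ − 41x² − 30x − 3.
Step 2: lead(6x⁵ − 38x⁴ + 2x³ − 41x² − 30x − 3) ÷ lead(D) = 6x⁵ ÷ −x² = −6x³. Subtract (−6x³)·D = 6x⁵ − 36x⁴ − 18x³. Remainder: −2x⁴ + 20x³ − 41x² − 30x − 3.
Step 3: lead(−2x⁴ + 20x³ − 41x² − 30x − 3) ÷ lead(D) = −2x⁴ ÷ −x² = 2x². Subtract (2x²)·D = −2x⁴ + 12x³ + 6x². Remainder: 8x³ − 47x² − 30x − 3.
Step 4: lead(8x³ − 47x² − 30x − 3) ÷ lead(D) = 8x³ ÷ −x² = −8x. Subtract (−8x)·D = 8x³ − 48x² − 24x. Remainder: x² − 6x − 3.
Step 5: lead(x² − 6x − 3) ÷ lead(D) = x² ÷ −x² = −1. Subtract (−1)·D = x² − 6x − 3. Remainder: 0.

R = [0], so D(x) is a factor of P(x). yes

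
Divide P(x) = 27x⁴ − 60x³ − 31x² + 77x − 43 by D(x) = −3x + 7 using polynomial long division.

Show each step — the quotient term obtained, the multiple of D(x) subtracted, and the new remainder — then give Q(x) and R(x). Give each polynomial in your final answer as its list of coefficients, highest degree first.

Q = [-9, -1, 8, -7]; R = [6]

Step 1: lead(27x⁴ − 60x³ − 31x² + 77x − 43) ÷ lead(D) = 27x⁴ ÷ −3x = −9x³. Subtract (−9x³)·D = 27x⁴ − 63x³. Remainder: 3x³ − 31x² + 77x − 43.
Step 2: lead(3x³ − 31x² + 77x − 43) ÷ lead(D) = 3x³ ÷ −3x = −x². Subtract (−x²)·D = 3x³ − 7x². Remainder: −24x² + 77x − 43.
Step 3: lead(−24x² + 77x − 43) ÷ lead(D) = −24x² ÷ −3x = 8x. Subtract (8x)·D = −24x² + 56x. Remainder: 21x − 43.
Step 4: lead(21x − 43) ÷ lead(D) = 21x ÷ −3x = −7. Subtract (−7)·D = 21x − 49. Remainder: 6.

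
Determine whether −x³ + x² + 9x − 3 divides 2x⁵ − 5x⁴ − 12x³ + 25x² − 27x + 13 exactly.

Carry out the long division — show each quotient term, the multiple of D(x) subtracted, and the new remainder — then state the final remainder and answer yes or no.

Step 1: lead(2x⁵ − 5x⁴ − 12x³ + 25x² − 27x + 13) ÷ lead(D) = 2x⁵ ÷ −x³ = −2x². Subtract (−2x²)·D = 2x⁵ − 2x⁴ − 18x³ + 6x². Remainder: −3x⁴ + 6x³ + 19x² − 27x + 13.
Step 2: lead(−3x⁴ + 6x³ + 19x² − 27x + 13) ÷ lead(D) = −3x⁴ ÷ −x³ = 3x. Subtract (3x)·D = −3x⁴ + 3x³ + 27x² − 9x. Remainder: 3x³ − 8x² − 18x + 13.
Step 3: lead(3x³ − 8x² − 18x + 13) ÷ lead(D) = 3x³ ÷ −x³ = −3. Subtract (−3)·D = 3x³ − 3x² − 27x + 9. Remainder: −5x² + 9x + 4.

R(x) = −5x² + 9x + 4, so D(x) is not a factor of P(x). no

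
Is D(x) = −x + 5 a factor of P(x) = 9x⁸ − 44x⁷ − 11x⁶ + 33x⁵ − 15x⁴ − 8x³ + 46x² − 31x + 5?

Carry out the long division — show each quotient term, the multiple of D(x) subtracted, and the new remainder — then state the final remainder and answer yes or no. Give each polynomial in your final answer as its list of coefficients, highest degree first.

R = [0], so D(x) is a factor of P(x). yes

Step 1: lead(9x⁸ − 44x⁷ − 11x⁶ + 33x⁵ − 15x⁴ − 8x³ + 46x² − 31x + 5) ÷ lead(D) = 9x⁸ ÷ −x = −9x⁷. Subtract (−9x⁷)·D = 9x⁸ − 45x⁷. Remainder: x⁷ − 11x⁶ + 33x⁵ − 15x⁴ − 8x³ + 46x² − 31x + 5.
Step 2: lead(x⁷ − 11x⁶ + 33x⁵ − 15x⁴ − 8x³ + 46x² − 31x + 5) ÷ lead(D) = x⁷ ÷ −x = −x⁶. Subtract (−x⁶)·D = x⁷ − 5x⁶. Remainder: −6x⁶ + 33x⁵ − 15x⁴ − 8x³ + 46x² − 31x + 5.
Step 3: lead(−6x⁶ + 33x⁵ − 15x⁴ − 8x³ + 46x² − 31x + 5) ÷ lead(D) = −6x⁶ ÷ −x = 6x⁵. Subtract (6x⁵)·D = −6x⁶ + 30x⁵. Remainder: 3x⁵ − 15x⁴ − 8x³ + 46x² − 31x + 5.
Step 4: lead(3x⁵ − 15x⁴ − 8x³ + 46x² − 31x + 5) ÷ lead(D) = 3x⁵ ÷ −x = −3x⁴. Subtract (−3x⁴)·D = 3x⁵ − 15x⁴. Remainder: −8x³ + 46x² − 31x + 5.
Step 5: lead(−8x³ + 46x² − 31x + 5) ÷ lead(D) = −8x³ ÷ −x = 8x². Subtract (8x²)·D = −8x³ + 40x². Remainder: 6x² − 31x + 5.
Step 6: lead(6x² − 31x + 5) ÷ lead(D) = 6x² ÷ −x = −6x. Subtract (−6x)·D = 6x² − 30x. Remainder: −x + 5.
Step 7: lead(−x + 5) ÷ lead(D) = −x ÷ −x = 1. Subtract (1)·D = −x + 5. Remainder: 0.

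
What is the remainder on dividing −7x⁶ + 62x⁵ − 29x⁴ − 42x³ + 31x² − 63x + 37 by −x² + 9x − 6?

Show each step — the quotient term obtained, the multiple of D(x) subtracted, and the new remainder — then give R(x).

Step 1: lead(−7x⁶ + 62x⁵ − 29x⁴ − 42x³ + 31x² − 63x + 37) ÷ lead(D) = −7x⁶ ÷ −x² = 7x⁴. Subtract (7x⁴)·D = −7x⁶ + 63x⁵ − 42x⁴. Remainder: −x⁵ + 13x⁴ − 42x³ + 31x² − 63x + 37.
Step 2: lead(−x⁵ + 13x⁴ − 42x³ + 31x² − 63x + 37) ÷ lead(D) = −x⁵ ÷ −x² = x³. Subtract (x³)·D = −x⁵ + 9x⁴ − 6x³. Remainder: 4x⁴ − 36x³ + 31x² − 63x + 37.
Step 3: lead(4x⁴ − 36x³ + 31x² − 63x + 37) ÷ lead(D) = 4x⁴ ÷ −x² = −4x². Subtract (−4x²)·D = 4x⁴ − 36x³ + 24x². Remainder: 7x² − 63x + 37.
Step 4: lead(7x² − 63x + 37) ÷ lead(D) = 7x² ÷ −x² = −7. Subtract (−7)·D = 7x² − 63x + 42. Remainder: −5.

R(x) = −5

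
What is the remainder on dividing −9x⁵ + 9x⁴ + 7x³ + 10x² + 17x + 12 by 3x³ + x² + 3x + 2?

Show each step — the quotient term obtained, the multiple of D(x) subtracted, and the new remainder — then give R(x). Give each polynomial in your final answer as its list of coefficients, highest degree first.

Step 1: lead(−9x⁵ + 9x⁴ + 7x³ + 10x² + 17x + 12) ÷ lead(D) = −9x⁵ ÷ 3x³ = −3x². Subtract (−3x²)·D = −9x⁵ − 3x⁴ − 9x³ − 6x². Remainder: 12x⁴ + 16x³ + 16x² + 17x + 12.
Step 2: lead(12x⁴ + 16x³ + 16x² + 17x + 12) ÷ lead(D) = 12x⁴ ÷ 3x³ = 4x. Subtract (4x)·D = 12x⁴ + 4x³ + 12x² + 8x. Remainder: 12x³ + 4x² + 9x + 12.
Step 3: lead(12x³ + 4x² + 9x + 12) ÷ lead(D) = 12x³ ÷ 3x³ = 4. Subtract (4)·D = 12x³ + 4x² + 12x + 8. Remainder: −3x + 4.

R = [-3, 4]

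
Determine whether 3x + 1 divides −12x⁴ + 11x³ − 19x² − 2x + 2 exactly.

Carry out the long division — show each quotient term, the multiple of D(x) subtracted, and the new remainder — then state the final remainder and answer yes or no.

Step 1: lead(−12x⁴ + 11x³ − 19x² − 2x + 2) ÷ lead(D) = −12x⁴ ÷ 3x = −4x³. Subtract (−4x³)·D = −12x⁴ − 4x³. Remainder: 15x³ − 19x² − 2x + 2.
Step 2: lead(15x³ − 19x² − 2x + 2) ÷ lead(D) = 15x³ ÷ 3x = 5x². Subtract (5x²)·D = 15x³ + 5x². Remainder: −24x² − 2x + 2.
Step 3: lead(−24x² − 2x + 2) ÷ lead(D) = −24x² ÷ 3x = −8x. Subtract (−8x)·D = −24x² − 8x. Remainder: 6x + 2.
Step 4: lead(6x + 2) ÷ lead(D) = 6x ÷ 3x = 2. Subtract (2)·D = 6x + 2. Remainder: 0.

R(x) = 0, so D(x) is a factor of P(x). yes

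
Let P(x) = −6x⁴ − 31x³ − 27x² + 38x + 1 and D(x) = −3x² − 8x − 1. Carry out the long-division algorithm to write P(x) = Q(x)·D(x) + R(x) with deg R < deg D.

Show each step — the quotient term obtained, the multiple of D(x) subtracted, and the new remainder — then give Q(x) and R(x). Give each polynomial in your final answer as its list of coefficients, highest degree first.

Step 1: lead(−6x⁴ − 31x³ − 27x² + 38x + 1) ÷ lead(D) = −6x⁴ ÷ −3x² = 2x². Subtract (2x²)·D = −6x⁴ − 16x³ − 2x². Remainder: −15x³ − 25x² + 38x + 1.
Step 2: lead(−15x³ − 25x² + 38x + 1) ÷ lead(D) = −15x³ ÷ −3x² = 5x. Subtract (5x)·D = −15x³ − 40x² − 5x. Remainder: 15x² + 43x + 1.
Step 3: lead(15x² + 43x + 1) ÷ lead(D) = 15x² ÷ −3x² = −5. Subtract (−5)·D = 15x² + 40x + 5. Remainder: 3x − 4.

Q = [2, 5, -5]; R = [3, -4]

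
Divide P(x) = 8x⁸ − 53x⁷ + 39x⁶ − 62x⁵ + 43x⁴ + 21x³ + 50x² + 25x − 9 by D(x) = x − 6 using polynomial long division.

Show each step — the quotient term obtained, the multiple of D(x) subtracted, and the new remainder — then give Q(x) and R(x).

Q(x) = 8x⁷ − 5x⁶ + 9x⁵ − 8x⁴ − 5x³ − 9x² − 4x + 1; R(x) = −3

Step 1: lead(8x⁸ − 53x⁷ + 39x⁶ − 62x⁵ + 43x⁴ + 21x³ + 50x² + 25x − 9) ÷ lead(D) = 8x⁸ ÷ x = 8x⁷. Subtract (8x⁷)·D = 8x⁸ − 48x⁷. Remainder: −5x⁷ + 39x⁶ − 62x⁵ + 43x⁴ + 21x³ + 50x² + 25x − 9.
Step 2: lead(−5x⁷ + 39x⁶ − 62x⁵ + 43x⁴ + 21x³ + 50x² + 25x − 9) ÷ lead(D) = −5x⁷ ÷ x = −5x⁶. Subtract (−5x⁶)·D = −5x⁷ + 30x⁶. Remainder: 9x⁶ − 62x⁵ + 43x⁴ + 21x³ + 50x² + 25x − 9.
Step 3: lead(9x⁶ − 62x⁵ + 43x⁴ + 21x³ + 50x² + 25x − 9) ÷ lead(D) = 9x⁶ ÷ x = 9x⁵. Subtract (9x⁵)·D = 9x⁶ − 54x⁵. Remainder: −8x⁵ + 43x⁴ + 21x³ + 50x² + 25x − 9.
Step 4: lead(−8x⁵ + 43x⁴ + 21x³ + 50x² + 25x − 9) ÷ lead(D) = −8x⁵ ÷ x = −8x⁴. Subtract (−8x⁴)·D = −8x⁵ + 48x⁴. Remainder: −5x⁴ + 21x³ + 50x² + 25x − 9.
Step 5: lead(−5x⁴ + 21x³ + 50x² + 25x − 9) ÷ lead(D) = −5x⁴ ÷ x = −5x³. Subtract (−5x³)·D = −5x⁴ + 30x³. Remainder: −9x³ + 50x² + 25x − 9.
Step 6: lead(−9x³ + 50x² + 25x − 9) ÷ lead(D) = −9x³ ÷ x = −9x². Subtract (−9x²)·D = −9x³ + 54x². Remainder: −4x² + 25x − 9.
Step 7: lead(−4x² + 25x − 9) ÷ lead(D) = −4x² ÷ x = −4x. Subtract (−4x)·D = −4x² + 24x. Remainder: x − 9.
Step 8: lead(x − 9) ÷ lead(D) = x ÷ x = 1. Subtract (1)·D = x − 6. Remainder: −3.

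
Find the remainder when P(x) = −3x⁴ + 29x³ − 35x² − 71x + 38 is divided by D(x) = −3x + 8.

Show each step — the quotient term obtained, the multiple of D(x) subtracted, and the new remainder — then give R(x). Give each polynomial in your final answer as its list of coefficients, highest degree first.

R = [-2]

Step 1: lead(−3x⁴ + 29x³ − 35x² − 71x + 38) ÷ lead(D) = −3x⁴ ÷ −3x = x³. Subtract (x³)·D = −3x⁴ + 8x³. Remainder: 21x³ − 35x² − 71x + 38.
Step 2: lead(21x³ − 35x² − 71x + 38) ÷ lead(D) = 21x³ ÷ −3x = −7x². Subtract (−7x²)·D = 21x³ − 56x². Remainder: 21x² − 71x + 38.
Step 3: lead(21x² − 71x + 38) ÷ lead(D) = 21x² ÷ −3x = −7x. Subtract (−7x)·D = 21x² − 56x. Remainder: −15x + 38.
Step 4: lead(−15x + 38) ÷ lead(D) = −15x ÷ −3x = 5. Subtract (5)·D = −15x + 40. Remainder: −2.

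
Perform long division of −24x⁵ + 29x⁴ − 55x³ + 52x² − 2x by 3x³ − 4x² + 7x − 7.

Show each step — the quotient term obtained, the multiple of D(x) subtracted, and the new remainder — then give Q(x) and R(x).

Q(x) = −8x² − x − 1; R(x) = −x² − 2x − 7

Step 1: lead(−24x⁵ + 29x⁴ − 55x³ + 52x² − 2x) ÷ lead(D) = −24x⁵ ÷ 3x³ = −8x². Subtract (−8x²)·D = −24x⁵ + 32x⁴ − 56x³ + 56x². Remainder: −3x⁴ + x³ − 4x² − 2x.
Step 2: lead(−3x⁴ + x³ − 4x² − 2x) ÷ lead(D) = −3x⁴ ÷ 3x³ = −x. Subtract (−x)·D = −3x⁴ + 4x³ − 7x² + 7x. Remainder: −3x³ + 3x² − 9x.
Step 3: lead(−3x³ + 3x² − 9x) ÷ lead(D) = −3x³ ÷ 3x³ = −1. Subtract (−1)·D = −3x³ + 4x² − 7x + 7. Remainder: −x² − 2x − 7.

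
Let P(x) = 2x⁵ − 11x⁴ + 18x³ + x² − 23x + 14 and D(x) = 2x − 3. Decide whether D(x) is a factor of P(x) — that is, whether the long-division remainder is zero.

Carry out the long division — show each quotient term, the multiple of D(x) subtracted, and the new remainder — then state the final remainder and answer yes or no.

R(x) = 2, so D(x) is not a factor of P(x). no

Step 1: lead(2x⁵ − 11x⁴ + 18x³ + x² − 23x + 14) ÷ lead(D) = 2x⁵ ÷ 2x = x⁴. Subtract (x⁴)·D = 2x⁵ − 3x⁴. Remainder: −8x⁴ + 18x³ + x² − 23x + 14.
Step 2: lead(−8x⁴ + 18x³ + x² − 23x + 14) ÷ lead(D) = −8x⁴ ÷ 2x = −4x³. Subtract (−4x³)·D = −8x⁴ + 12x³. Remainder: 6x³ + x² − 23x + 14.
Step 3: lead(6x³ + x² − 23x + 14) ÷ lead(D) = 6x³ ÷ 2x = 3x². Subtract (3x²)·D = 6x³ − 9x². Remainder: 10x² − 23x + 14.
Step 4: lead(10x² − 23x + 14) ÷ lead(D) = 10x² ÷ 2x = 5x. Subtract (5x)·D = 10x² − 15x. Remainder: −8x + 14.
Step 5: lead(−8x + 14) ÷ lead(D) = −8x ÷ 2x = −4. Subtract (−4)·D = −8x + 12. Remainder: 2.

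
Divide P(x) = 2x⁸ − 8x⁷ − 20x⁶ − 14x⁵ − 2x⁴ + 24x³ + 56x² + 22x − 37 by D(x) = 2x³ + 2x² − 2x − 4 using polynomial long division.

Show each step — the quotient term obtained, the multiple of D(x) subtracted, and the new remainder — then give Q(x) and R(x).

Q(x) = x⁵ − 5x⁴ − 4x³ − 6x² − 9x + 7; R(x) = −9

Step 1: lead(2x⁸ − 8x⁷ − 20x⁶ − 14x⁵ − 2x⁴ + 24x³ + 56x² + 22x − 37) ÷ lead(D) = 2x⁸ ÷ 2x³ = x⁵. Subtract (x⁵)·D = 2x⁸ + 2x⁷ − 2x⁶ − 4x⁵. Remainder: −10x⁷ − 18x⁶ − 10x⁵ − 2x⁴ + 24x³ + 56x² + 22x − 37.
Step 2: lead(−10x⁷ − 18x⁶ − 10x⁵ − 2x⁴ + 24x³ + 56x² + 22x − 37) ÷ lead(D) = −10x⁷ ÷ 2x³ = −5x⁴. Subtract (−5x⁴)·D = −10x⁷ − 10x⁶ + 10x⁵ + 20x⁴. Remainder: −8x⁶ − 20x⁵ − 22x⁴ + 24x³ + 56x² + 22x − 37.
Step 3: lead(−8x⁶ − 20x⁵ − 22x⁴ + 24x³ + 56x² + 22x − 37) ÷ lead(D) = −8x⁶ ÷ 2x³ = −4x³. Subtract (−4x³)·D = −8x⁶ − 8x⁵ + 8x⁴ + 16x³. Remainder: −12x⁵ − 30x⁴ + 8x³ + 56x² + 22x − 37.
Step 4: lead(−12x⁵ − 30x⁴ + 8x³ + 56x² + 22x − 37) ÷ lead(D) = −12x⁵ ÷ 2x³ = −6x². Subtract (−6x²)·D = −12x⁵ − 12x⁴ + 12x³ + 24x². Remainder: −18x⁴ − 4x³ + 32x² + 22x − 37.
Step 5: lead(−18x⁴ − 4x³ + 32x² + 22x − 37) ÷ lead(D) = −18x⁴ ÷ 2x³ = −9x. Subtract (−9x)·D = −18x⁴ − 18x³ + 18x² + 36x. Remainder: 14x³ + 14x² − 14x − 37.
Step 6: lead(14x³ + 14x² − 14x − 37) ÷ lead(D) = 14x³ ÷ 2x³ = 7. Subtract (7)·D = 14x³ + 14x² − 14x − 28. Remainder: −9.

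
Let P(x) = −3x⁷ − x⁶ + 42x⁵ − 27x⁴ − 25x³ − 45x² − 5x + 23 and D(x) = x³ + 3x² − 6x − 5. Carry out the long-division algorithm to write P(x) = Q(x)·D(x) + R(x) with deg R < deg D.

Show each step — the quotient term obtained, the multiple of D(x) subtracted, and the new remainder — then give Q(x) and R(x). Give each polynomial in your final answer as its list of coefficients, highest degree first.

Step 1: lead(−3x⁷ − x⁶ + 42x⁵ − 27x⁴ − 25x³ − 45x² − 5x + 23) ÷ lead(D) = −3x⁷ ÷ x³ = −3x⁴. Subtract (−3x⁴)·D = −3x⁷ − 9x⁶ + 18x⁵ + 15x⁴. Remainder: 8x⁶ + 24x⁵ − 42x⁴ − 25x³ − 45x² − 5x + 23.
Step 2: lead(8x⁶ + 24x⁵ − 42x⁴ − 25x³ − 45x² − 5x + 23) ÷ lead(D) = 8x⁶ ÷ x³ = 8x³. Subtract (8x³)·D = 8x⁶ + 24x⁵ − 48x⁴ − 40x³. Remainder: 6x⁴ + 15x³ − 45x² − 5x + 23.
Step 3: lead(6x⁴ + 15x³ − 45x² − 5x + 23) ÷ lead(D) = 6x⁴ ÷ x³ = 6x. Subtract (6x)·D = 6x⁴ + 18x³ − 36x² − 30x. Remainder: −3x³ − 9x² + 25x + 23.
Step 4: lead(−3x³ − 9x² + 25x + 23) ÷ lead(D) = −3x³ ÷ x³ = −3. Subtract (−3)·D = −3x³ − 9x² + 18x + 15. Remainder: 7x + 8.

Q = [-3, 8, 0, 6, -3]; R = [7, 8]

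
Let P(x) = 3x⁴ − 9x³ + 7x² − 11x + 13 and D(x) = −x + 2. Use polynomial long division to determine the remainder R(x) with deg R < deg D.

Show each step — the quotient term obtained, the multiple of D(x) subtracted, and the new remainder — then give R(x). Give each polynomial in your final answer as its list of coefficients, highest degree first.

Step 1: lead(3x⁴ − 9x³ + 7x² − 11x + 13) ÷ lead(D) = 3x⁴ ÷ −x = −3x³. Subtract (−3x³)·D = 3x⁴ − 6x³. Remainder: −3x³ + 7x² − 11x + 13.
Step 2: lead(−3x³ + 7x² − 11x + 13) ÷ lead(D) = −3x³ ÷ −x = 3x². Subtract (3x²)·D = −3x³ + 6x². Remainder: x² − 11x + 13.
Step 3: lead(x² − 11x + 13) ÷ lead(D) = x² ÷ −x = −x. Subtract (−x)·D = x² − 2x. Remainder: −9x + 13.
Step 4: lead(−9x + 13) ÷ lead(D) = −9x ÷ −x = 9. Subtract (9)·D = −9x + 18. Remainder: −5.

R = [-5]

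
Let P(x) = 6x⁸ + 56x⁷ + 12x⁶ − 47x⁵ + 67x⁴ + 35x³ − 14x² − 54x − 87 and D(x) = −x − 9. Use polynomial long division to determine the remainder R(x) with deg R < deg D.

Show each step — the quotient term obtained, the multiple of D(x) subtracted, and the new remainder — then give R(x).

R(x) = −6

Step 1: lead(6x⁸ + 56x⁷ + 12x⁶ − 47x⁵ + 67x⁴ + 35x³ − 14x² − 54x − 87) ÷ lead(D) = 6x⁸ ÷ −x = −6x⁷. Subtract (−6x⁷)·D = 6x⁸ + 54x⁷. Remainder: 2x⁷ + 12x⁶ − 47x⁵ + 67x⁴ + 35x³ − 14x² − 54x − 87.
Step 2: lead(2x⁷ + 12x⁶ − 47x⁵ + 67x⁴ + 35x³ − 14x² − 54x − 87) ÷ lead(D) = 2x⁷ ÷ −x = −2x⁶. Subtract (−2x⁶)·D = 2x⁷ + 18x⁶. Remainder: −6x⁶ − 47x⁵ + 67x⁴ + 35x³ − 14x² − 54x − 87.
Step 3: lead(−6x⁶ − 47x⁵ + 67x⁴ + 35x³ − 14x² − 54x − 87) ÷ lead(D) = −6x⁶ ÷ −x = 6x⁵. Subtract (6x⁵)·D = −6x⁶ − 54x⁵. Remainder: 7x⁵ + 67x⁴ + 35x³ − 14x² − 54x − 87.
Step 4: lead(7x⁵ + 67x⁴ + 35x³ − 14x² − 54x − 87) ÷ lead(D) = 7x⁵ ÷ −x = −7x⁴. Subtract (−7x⁴)·D = 7x⁵ + 63x⁴. Remainder: 4x⁴ + 35x³ − 14x² − 54x − 87.
Step 5: lead(4x⁴ + 35x³ − 14x² − 54x − 87) ÷ lead(D) = 4x⁴ ÷ −x = −4x³. Subtract (−4x³)·D = 4x⁴ + 36x³. Remainder: −x³ − 14x² − 54x − 87.
Step 6: lead(−x³ − 14x² − 54x − 87) ÷ lead(D) = −x³ ÷ −x = x². Subtract (x²)·D = −x³ − 9x². Remainder: −5x² − 54x − 87.
Step 7: lead(−5x² − 54x − 87) ÷ lead(D) = −5x² ÷ −x = 5x. Subtract (5x)·D = −5x² − 45x. Remainder: −9x − 87.
Step 8: lead(−9x − 87) ÷ lead(D) = −9x ÷ −x = 9. Subtract (9)·D = −9x − 81. Remainder: −6.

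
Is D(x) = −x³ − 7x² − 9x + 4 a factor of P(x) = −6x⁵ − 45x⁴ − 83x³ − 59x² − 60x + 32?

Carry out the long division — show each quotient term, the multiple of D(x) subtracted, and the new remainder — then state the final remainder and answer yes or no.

R(x) = 0, so D(x) is a factor of P(x). yes

Step 1: lead(−6x⁵ − 45x⁴ − 83x³ − 59x² − 60x + 32) ÷ lead(D) = −6x⁵ ÷ −x³ = 6x². Subtract (6x²)·D = −6x⁵ − 42x⁴ − 54x³ + 24x². Remainder: −3x⁴ − 29x³ − 83x² − 60x + 32.
Step 2: lead(−3x⁴ − 29x³ − 83x² − 60x + 32) ÷ lead(D) = −3x⁴ ÷ −x³ = 3x. Subtract (3x)·D = −3x⁴ − 21x³ − 27x² + 12x. Remainder: −8x³ − 56x² − 72x + 32.
Step 3: lead(−8x³ − 56x² − 72x + 32) ÷ lead(D) = −8x³ ÷ −x³ = 8. Subtract (8)·D = −8x³ − 56x² − 72x + 32. Remainder: 0.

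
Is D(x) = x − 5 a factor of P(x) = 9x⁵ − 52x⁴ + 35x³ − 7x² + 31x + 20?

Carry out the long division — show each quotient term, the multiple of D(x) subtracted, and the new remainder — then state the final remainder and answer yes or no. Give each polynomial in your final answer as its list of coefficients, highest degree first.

Step 1: lead(9x⁵ − 52x⁴ + 35x³ − 7x² + 31x + 20) ÷ lead(D) = 9x⁵ ÷ x = 9x⁴. Subtract (9x⁴)·D = 9x⁵ − 45x⁴. Remainder: −7x⁴ + 35x³ − 7x² + 31x + 20.
Step 2: lead(−7x⁴ + 35x³ − 7x² + 31x + 20) ÷ lead(D) = −7x⁴ ÷ x = −7x³. Subtract (−7x³)·D = −7x⁴ + 35x³. Remainder: −7x² + 31x + 20.
Step 3: lead(−7x² + 31x + 20) ÷ lead(D) = −7x² ÷ x = −7x. Subtract (−7x)·D = −7x² + 35x. Remainder: −4x + 20.
Step 4: lead(−4x + 20) ÷ lead(D) = −4x ÷ x = −4. Subtract (−4)·D = −4x + 20. Remainder: 0.

R = [0], so D(x) is a factor of P(x). yes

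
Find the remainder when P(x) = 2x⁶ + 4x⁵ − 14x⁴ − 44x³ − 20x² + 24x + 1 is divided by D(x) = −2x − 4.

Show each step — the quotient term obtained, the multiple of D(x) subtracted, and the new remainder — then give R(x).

R(x) = 1

Step 1: lead(2x⁶ + 4x⁵ − 14x⁴ − 44x³ − 20x² + 24x + 1) ÷ lead(D) = 2x⁶ ÷ −2x = −x⁵. Subtract (−x⁵)·D = 2x⁶ + 4x⁵. Remainder: −14x⁴ − 44x³ − 20x² + 24x + 1.
Step 2: lead(−14x⁴ − 44x³ − 20x² + 24x + 1) ÷ lead(D) = −14x⁴ ÷ −2x = 7x³. Subtract (7x³)·D = −14x⁴ − 28x³. Remainder: −16x³ − 20x² + 24x + 1.
Step 3: lead(−16x³ − 20x² + 24x + 1) ÷ lead(D) = −16x³ ÷ −2x = 8x². Subtract (8x²)·D = −16x³ − 32x². Remainder: 12x² + 24x + 1.
Step 4: lead(12x² + 24x + 1) ÷ lead(D) = 12x² ÷ −2x = −6x. Subtract (−6x)·D = 12x² + 24x. Remainder: 1.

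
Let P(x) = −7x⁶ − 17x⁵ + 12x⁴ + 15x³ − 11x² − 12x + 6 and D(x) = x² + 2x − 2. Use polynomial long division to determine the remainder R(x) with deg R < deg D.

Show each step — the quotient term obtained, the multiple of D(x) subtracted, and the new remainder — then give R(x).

R(x) = −4

Step 1: lead(−7x⁶ − 17x⁵ + 12x⁴ + 15x³ − 11x² − 12x + 6) ÷ lead(D) = −7x⁶ ÷ x² = −7x⁴. Subtract (−7x⁴)·D = −7x⁶ − 14x⁵ + 14x⁴. Remainder: −3x⁵ − 2x⁴ + 15x³ − 11x² − 12x + 6.
Step 2: lead(−3x⁵ − 2x⁴ + 15x³ − 11x² − 12x + 6) ÷ lead(D) = −3x⁵ ÷ x² = −3x³. Subtract (−3x³)·D = −3x⁵ − 6x⁴ + 6x³. Remainder: 4x⁴ + 9x³ − 11x² − 12x + 6.
Step 3: lead(4x⁴ + 9x³ − 11x² − 12x + 6) ÷ lead(D) = 4x⁴ ÷ x² = 4x². Subtract (4x²)·D = 4x⁴ + 8x³ − 8x². Remainder: x³ − 3x² − 12x + 6.
Step 4: lead(x³ − 3x² − 12x + 6) ÷ lead(D) = x³ ÷ x² = x. Subtract (x)·D = x³ + 2x² − 2x. Remainder: −5x² − 10x + 6.
Step 5: lead(−5x² − 10x + 6) ÷ lead(D) = −5x² ÷ x² = −5. Subtract (−5)·D = −5x² − 10x + 10. Remainder: −4.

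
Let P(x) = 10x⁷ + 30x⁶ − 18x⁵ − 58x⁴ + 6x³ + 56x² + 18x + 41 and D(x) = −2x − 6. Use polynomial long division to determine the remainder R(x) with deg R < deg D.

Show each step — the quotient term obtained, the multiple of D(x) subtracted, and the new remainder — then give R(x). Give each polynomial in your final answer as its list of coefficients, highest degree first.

R = [5]

Step 1: lead(10x⁷ + 30x⁶ − 18x⁵ − 58x⁴ + 6x³ + 56x² + 18x + 41) ÷ lead(D) = 10x⁷ ÷ −2x = −5x⁶. Subtract (−5x⁶)·D = 10x⁷ + 30x⁶. Remainder: −18x⁵ − 58x⁴ + 6x³ + 56x² + 18x + 41.
Step 2: lead(−18x⁵ − 58x⁴ + 6x³ + 56x² + 18x + 41) ÷ lead(D) = −18x⁵ ÷ −2x = 9x⁴. Subtract (9x⁴)·D = −18x⁵ − 54x⁴. Remainder: −4x⁴ + 6x³ + 56x² + 18x + 41.
Step 3: lead(−4x⁴ + 6x³ + 56x² + 18x + 41) ÷ lead(D) = −4x⁴ ÷ −2x = 2x³. Subtract (2x³)·D = −4x⁴ − 12x³. Remainder: 18x³ + 56x² + 18x + 41.
Step 4: lead(18x³ + 56x² + 18x + 41) ÷ lead(D) = 18x³ ÷ −2x = −9x². Subtract (−9x²)·D = 18x³ + 54x². Remainder: 2x² + 18x + 41.
Step 5: lead(2x² + 18x + 41) ÷ lead(D) = 2x² ÷ −2x = −x. Subtract (−x)·D = 2x² + 6x. Remainder: 12x + 41.
Step 6: lead(12x + 41) ÷ lead(D) = 12x ÷ −2x = −6. Subtract (−6)·D = 12x + 36. Remainder: 5.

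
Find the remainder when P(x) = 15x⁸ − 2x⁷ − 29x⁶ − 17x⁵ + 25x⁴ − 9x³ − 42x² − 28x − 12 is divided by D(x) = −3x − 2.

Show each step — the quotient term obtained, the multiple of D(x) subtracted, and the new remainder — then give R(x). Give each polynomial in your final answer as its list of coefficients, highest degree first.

Step 1: lead(15x⁸ − 2x⁷ − 29x⁶ − 17x⁵ + 25x⁴ − 9x³ − 42x² − 28x − 12) ÷ lead(D) = 15x⁸ ÷ −3x = −5x⁷. Subtract (−5x⁷)·D = 15x⁸ + 10x⁷. Remainder: −12x⁷ − 29x⁶ − 17x⁵ + 25x⁴ − 9x³ − 42x² − 28x − 12.
Step 2: lead(−12x⁷ − 29x⁶ − 17x⁵ + 25x⁴ − 9x³ − 42x² − 28x − 12) ÷ lead(D) = −12x⁷ ÷ −3x = 4x⁶. Subtract (4x⁶)·D = −12x⁷ − 8x⁶. Remainder: −21x⁶ − 17x⁵ + 25x⁴ − 9x³ − 42x² − 28x − 12.
Step 3: lead(−21x⁶ − 17x⁵ + 25x⁴ − 9x³ − 42x² − 28x − 12) ÷ lead(D) = −21x⁶ ÷ −3x = 7x⁵. Subtract (7x⁵)·D = −21x⁶ − 14x⁵. Remainder: −3x⁵ + 25x⁴ − 9x³ − 42x² − 28x − 12.
Step 4: lead(−3x⁵ + 25x⁴ − 9x³ − 42x² − 28x − 12) ÷ lead(D) = −3x⁵ ÷ −3x = x⁴. Subtract (x⁴)·D = −3x⁵ − 2x⁴. Remainder: 27x⁴ − 9x³ − 42x² − 28x − 12.
Step 5: lead(27x⁴ − 9x³ − 42x² − 28x − 12) ÷ lead(D) = 27x⁴ ÷ −3x = −9x³. Subtract (−9x³)·D = 27x⁴ + 18x³. Remainder: −27x³ − 42x² − 28x − 12.
Step 6: lead(−27x³ − 42x² − 28x − 12) ÷ lead(D) = −27x³ ÷ −3x = 9x². Subtract (9x²)·D = −27x³ − 18x². Remainder: −24x² − 28x − 12.
Step 7: lead(−24x² − 28x − 12) ÷ lead(D) = −24x² ÷ −3x = 8x. Subtract (8x)·D = −24x² − 16x. Remainder: −12x − 12.
Step 8: lead(−12x − 12) ÷ lead(D) = −12x ÷ −3x = 4. Subtract (4)·D = −12x − 8. Remainder: −4.

R = [-4]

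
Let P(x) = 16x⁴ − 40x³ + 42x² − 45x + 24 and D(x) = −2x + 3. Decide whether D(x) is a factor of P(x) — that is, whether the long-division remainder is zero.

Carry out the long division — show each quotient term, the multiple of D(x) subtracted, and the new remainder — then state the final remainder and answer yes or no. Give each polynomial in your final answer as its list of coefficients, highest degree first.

R = [-3], so D(x) is not a factor of P(x). no

Step 1: lead(16x⁴ − 40x³ + 42x² − 45x + 24) ÷ lead(D) = 16x⁴ ÷ −2x = −8x³. Subtract (−8x³)·D = 16x⁴ − 24x³. Remainder: −16x³ + 42x² − 45x + 24.
Step 2: lead(−16x³ + 42x² − 45x + 24) ÷ lead(D) = −16x³ ÷ −2x = 8x². Subtract (8x²)·D = −16x³ + 24x². Remainder: 18x² − 45x + 24.
Step 3: lead(18x² − 45x + 24) ÷ lead(D) = 18x² ÷ −2x = −9x. Subtract (−9x)·D = 18x² − 27x. Remainder: −18x + 24.
Step 4: lead(−18x + 24) ÷ lead(D) = −18x ÷ −2x = 9. Subtract (9)·D = −18x + 27. Remainder: −3.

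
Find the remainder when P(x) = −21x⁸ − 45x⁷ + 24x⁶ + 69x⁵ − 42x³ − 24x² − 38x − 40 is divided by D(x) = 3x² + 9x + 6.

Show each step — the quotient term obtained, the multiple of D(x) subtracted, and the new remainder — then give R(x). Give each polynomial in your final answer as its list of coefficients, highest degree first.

R = [7, 2]

Step 1: lead(−21x⁸ − 45x⁷ + 24x⁶ + 69x⁵ − 42x³ − 24x² − 38x − 40) ÷ lead(D) = −21x⁸ ÷ 3x² = −7x⁶. Subtract (−7x⁶)·D = −21x⁸ − 63x⁷ − 42x⁶. Remainder: 18x⁷ + 66x⁶ + 69x⁵ − 42x³ − 24x² − 38x − 40.
Step 2: lead(18x⁷ + 66x⁶ + 69x⁵ − 42x³ − 24x² − 38x − 40) ÷ lead(D) = 18x⁷ ÷ 3x² = 6x⁵. Subtract (6x⁵)·D = 18x⁷ + 54x⁶ + 36x⁵. Remainder: 12x⁶ + 33x⁵ − 42x³ − 24x² − 38x − 40.
Step 3: lead(12x⁶ + 33x⁵ − 42x³ − 24x² − 38x − 40) ÷ lead(D) = 12x⁶ ÷ 3x² = 4x⁴. Subtract (4x⁴)·D = 12x⁶ + 36x⁵ + 24x⁴. Remainder: −3x⁵ − 24x⁴ − 42x³ − 24x² − 38x − 40.
Step 4: lead(−3x⁵ − 24x⁴ − 42x³ − 24x² − 38x − 40) ÷ lead(D) = −3x⁵ ÷ 3x² = −x³. Subtract (−x³)·D = −3x⁵ − 9x⁴ − 6x³. Remainder: −15x⁴ − 36x³ − 24x² − 38x − 40.
Step 5: lead(−15x⁴ − 36x³ − 24x² − 38x − 40) ÷ lead(D) = −15x⁴ ÷ 3x² = −5x². Subtract (−5x²)·D = −15x⁴ − 45x³ − 30x². Remainder: 9x³ + 6x² − 38x − 40.
Step 6: lead(9x³ + 6x² − 38x − 40) ÷ lead(D) = 9x³ ÷ 3x² = 3x. Subtract (3x)·D = 9x³ + 27x² + 18x. Remainder: −21x² − 56x − 40.
Step 7: lead(−21x² − 56x − 40) ÷ lead(D) = −21x² ÷ 3x² = −7. Subtract (−7)·D = −21x² − 63x − 42. Remainder: 7x + 2.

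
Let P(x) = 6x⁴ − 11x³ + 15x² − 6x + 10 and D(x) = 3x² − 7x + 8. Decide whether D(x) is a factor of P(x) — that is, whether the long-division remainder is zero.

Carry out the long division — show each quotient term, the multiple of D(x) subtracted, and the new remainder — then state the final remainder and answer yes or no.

Step 1: lead(6x⁴ − 11x³ + 15x² − 6x + 10) ÷ lead(D) = 6x⁴ ÷ 3x² = 2x². Subtract (2x²)·D = 6x⁴ − 14x³ + 16x². Remainder: 3x³ − x² − 6x + 10.
Step 2: lead(3x³ − x² − 6x + 10) ÷ lead(D) = 3x³ ÷ 3x² = x. Subtract (x)·D = 3x³ − 7x² + 8x. Remainder: 6x² − 14x + 10.
Step 3: lead(6x² − 14x + 10) ÷ lead(D) = 6x² ÷ 3x² = 2. Subtract (2)·D = 6x² − 14x + 16. Remainder: −6.

R(x) = −6, so D(x) is not a factor of P(x). no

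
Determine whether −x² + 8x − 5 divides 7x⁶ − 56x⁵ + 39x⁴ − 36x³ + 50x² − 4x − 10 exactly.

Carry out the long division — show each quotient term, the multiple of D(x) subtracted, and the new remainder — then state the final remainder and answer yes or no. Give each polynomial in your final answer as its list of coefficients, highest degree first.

R = [0], so D(x) is a factor of P(x). yes

Step 1: lead(7x⁶ − 56x⁵ + 39x⁴ − 36x³ + 50x² − 4x − 10) ÷ lead(D) = 7x⁶ ÷ −x² = −7x⁴. Subtract (−7x⁴)·D = 7x⁶ − 56x⁵ + 35x⁴. Remainder: 4x⁴ − 36x³ + 50x² − 4x − 10.
Step 2: lead(4x⁴ − 36x³ + 50x² − 4x − 10) ÷ lead(D) = 4x⁴ ÷ −x² = −4x². Subtract (−4x²)·D = 4x⁴ − 32x³ + 20x². Remainder: −4x³ + 30x² − 4x − 10.
Step 3: lead(−4x³ + 30x² − 4x − 10) ÷ lead(D) = −4x³ ÷ −x² = 4x. Subtract (4x)·D = −4x³ + 32x² − 20x. Remainder: −2x² + 16x − 10.
Step 4: lead(−2x² + 16x − 10) ÷ lead(D) = −2x² ÷ −x² = 2. Subtract (2)·D = −2x² + 16x − 10. Remainder: 0.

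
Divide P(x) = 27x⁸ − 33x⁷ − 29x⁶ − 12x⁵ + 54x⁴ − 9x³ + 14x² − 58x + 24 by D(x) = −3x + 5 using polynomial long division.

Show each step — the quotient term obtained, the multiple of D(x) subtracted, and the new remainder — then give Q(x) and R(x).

Step 1: lead(27x⁸ − 33x⁷ − 29x⁶ − 12x⁵ + 54x⁴ − 9x³ + 14x² − 58x + 24) ÷ lead(D) = 27x⁸ ÷ −3x = −9x⁷. Subtract (−9x⁷)·D = 27x⁸ − 45x⁷. Remainder: 12x⁷ − 29x⁶ − 12x⁵ + 54x⁴ − 9x³ + 14x² − 58x + 24.
Step 2: lead(12x⁷ − 29x⁶ − 12x⁵ + 54x⁴ − 9x³ + 14x² − 58x + 24) ÷ lead(D) = 12x⁷ ÷ −3x = −4x⁶. Subtract (−4x⁶)·D = 12x⁷ − 20x⁶. Remainder: −9x⁶ − 12x⁵ + 54x⁴ − 9x³ + 14x² − 58x + 24.
Step 3: lead(−9x⁶ − 12x⁵ + 54x⁴ − 9x³ + 14x² − 58x + 24) ÷ lead(D) = −9x⁶ ÷ −3x = 3x⁵. Subtract (3x⁵)·D = −9x⁶ + 15x⁵. Remainder: −27x⁵ + 54x⁴ − 9x³ + 14x² − 58x + 24.
Step 4: lead(−27x⁵ + 54x⁴ − 9x³ + 14x² − 58x + 24) ÷ lead(D) = −27x⁵ ÷ −3x = 9x⁴. Subtract (9x⁴)·D = −27x⁵ + 45x⁴. Remainder: 9x⁴ − 9x³ + 14x² − 58x + 24.
Step 5: lead(9x⁴ − 9x³ + 14x² − 58x + 24) ÷ lead(D) = 9x⁴ ÷ −3x = −3x³. Subtract (−3x³)·D = 9x⁴ − 15x³. Remainder: 6x³ + 14x² − 58x + 24.
Step 6: lead(6x³ + 14x² − 58x + 24) ÷ lead(D) = 6x³ ÷ −3x = −2x². Subtract (−2x²)·D = 6x³ − 10x². Remainder: 24x² − 58x + 24.
Step 7: lead(24x² − 58x + 24) ÷ lead(D) = 24x² ÷ −3x = −8x. Subtract (−8x)·D = 24x² − 40x. Remainder: −18x + 24.
Step 8: lead(−18x + 24) ÷ lead(D) = −18x ÷ −3x = 6. Subtract (6)·D = −18x + 30. Remainder: −6.

Q(x) = −9x⁷ − 4x⁶ + 3x⁵ + 9x⁴ − 3x³ − 2x² − 8x + 6; R(x) = −6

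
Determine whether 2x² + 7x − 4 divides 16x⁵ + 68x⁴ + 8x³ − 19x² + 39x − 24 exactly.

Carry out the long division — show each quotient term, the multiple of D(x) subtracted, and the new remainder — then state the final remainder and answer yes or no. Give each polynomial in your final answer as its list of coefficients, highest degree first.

R = [-7, 0], so D(x) is not a factor of P(x). no

Step 1: lead(16x⁵ + 68x⁴ + 8x³ − 19x² + 39x − 24) ÷ lead(D) = 16x⁵ ÷ 2x² = 8x³. Subtract (8x³)·D = 16x⁵ + 56x⁴ − 32x³. Remainder: 12x⁴ + 40x³ − 19x² + 39x − 24.
Step 2: lead(12x⁴ + 40x³ − 19x² + 39x − 24) ÷ lead(D) = 12x⁴ ÷ 2x² = 6x². Subtract (6x²)·D = 12x⁴ + 42x³ − 24x². Remainder: −2x³ + 5x² + 39x − 24.
Step 3: lead(−2x³ + 5x² + 39x − 24) ÷ lead(D) = −2x³ ÷ 2x² = −x. Subtract (−x)·D = −2x³ − 7x² + 4x. Remainder: 12x² + 35x − 24.
Step 4: lead(12x² + 35x − 24) ÷ lead(D) = 12x² ÷ 2x² = 6. Subtract (6)·D = 12x² + 42x − 24. Remainder: −7x.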